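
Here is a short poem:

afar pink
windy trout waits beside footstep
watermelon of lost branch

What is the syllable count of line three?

7

Line three: watermelon (4), of (1), lost (1), branch (1) → 7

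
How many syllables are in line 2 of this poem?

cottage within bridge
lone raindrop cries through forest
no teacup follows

Line 2: lone (1), raindrop (2), cries (1), through (1), forest (2) → 7

7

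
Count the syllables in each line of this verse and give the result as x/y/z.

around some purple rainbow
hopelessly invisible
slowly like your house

Line 1: "around some purple rainbow": 2+1+2+2 = 7
Line 2: "hopelessly invisible": 3+4 = 7
Line 3: "slowly like your house": 2+1+1+1 = 5

7/7/5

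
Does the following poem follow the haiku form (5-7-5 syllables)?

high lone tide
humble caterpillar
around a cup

No

Line 1: high (1), lone (1), tide (1) → 3 (expected 5)
Line 2: humble (2), caterpillar (4) → 6 (expected 7)
Line 3: around (2), a (1), cup (1) → 4 (expected 5)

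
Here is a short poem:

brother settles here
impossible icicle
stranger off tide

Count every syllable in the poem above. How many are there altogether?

16

Line 1: brother(2) + settles(2) + here(1) = 5
Line 2: impossible(4) + icicle(3) = 7
Line 3: stranger(2) + off(1) + tide(1) = 4
Total: 5 + 7 + 4 = 16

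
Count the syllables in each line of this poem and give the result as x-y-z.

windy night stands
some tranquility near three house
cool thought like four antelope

Line 1: windy (2), night (1), stands (1) → 4
Line 2: some (1), tranquility (4), near (1), three (1), house (1) → 8
Line 3: cool (1), thought (1), like (1), four (1), antelope (3) → 7

4-8-7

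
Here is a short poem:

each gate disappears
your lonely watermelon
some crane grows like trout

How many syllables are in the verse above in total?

Line 1: each(1) + gate(1) + disappears(3) = 5
Line 2: your(1) + lonely(2) + watermelon(4) = 7
Line 3: some(1) + crane(1) + grows(1) + like(1) + trout(1) = 5
Total: 5 + 7 + 5 = 17

17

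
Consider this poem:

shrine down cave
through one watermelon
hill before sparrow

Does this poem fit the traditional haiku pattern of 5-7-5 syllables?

Line 1: "shrine down cave": 1+1+1 = 3 (expected 5)
Line 2: "through one watermelon": 1+1+4 = 6 (expected 7)
Line 3: "hill before sparrow": 1+2+2 = 5 ✓

No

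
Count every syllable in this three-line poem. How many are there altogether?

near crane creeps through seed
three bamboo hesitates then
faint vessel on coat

Line 1: near (1), crane (1), creeps (1), through (1), seed (1) → 5
Line 2: three (1), bamboo (2), hesitates (3), then (1) → 7
Line 3: faint (1), vessel (2), on (1), coat (1) → 5
Total: 5 + 7 + 5 = 17

17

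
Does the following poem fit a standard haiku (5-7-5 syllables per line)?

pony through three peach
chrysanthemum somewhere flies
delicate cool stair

Line 1: "pony through three peach": 2+1+1+1 = 5 ✓
Line 2: "chrysanthemum somewhere flies": 4+2+1 = 7 ✓
Line 3: "delicate cool stair": 3+1+1 = 5 ✓

Yes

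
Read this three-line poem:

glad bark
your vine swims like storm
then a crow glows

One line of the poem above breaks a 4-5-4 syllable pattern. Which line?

The first line

Line 1: glad (1), bark (1) → 2 (expected 4)
Line 2: your (1), vine (1), swims (1), like (1), storm (1) → 5 ✓
Line 3: then (1), a (1), crow (1), glows (1) → 4 ✓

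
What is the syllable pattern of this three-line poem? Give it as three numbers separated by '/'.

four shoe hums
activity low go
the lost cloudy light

Line 1: four(1) + shoe(1) + hums(1) = 3
Line 2: activity(4) + low(1) + go(1) = 6
Line 3: the(1) + lost(1) + cloudy(2) + light(1) = 5

3/6/5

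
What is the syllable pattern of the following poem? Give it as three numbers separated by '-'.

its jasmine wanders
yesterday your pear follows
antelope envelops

5-7-6

Line 1: its (1), jasmine (2), wanders (2) → 5
Line 2: yesterday (3), your (1), pear (1), follows (2) → 7
Line 3: antelope (3), envelops (3) → 6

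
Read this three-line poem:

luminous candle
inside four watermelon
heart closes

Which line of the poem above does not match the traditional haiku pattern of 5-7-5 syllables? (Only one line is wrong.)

Line 1: luminous (3), candle (2) → 5 ✓
Line 2: inside (2), four (1), watermelon (4) → 7 ✓
Line 3: heart (1), closes (2) → 3 (expected 5)

Line 3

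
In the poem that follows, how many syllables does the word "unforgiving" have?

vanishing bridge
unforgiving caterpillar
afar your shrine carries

"unforgiving" has 4 syllables.

4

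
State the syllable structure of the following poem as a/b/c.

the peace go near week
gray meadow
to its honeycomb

Line 1: the(1) + peace(1) + go(1) + near(1) + week(1) = 5
Line 2: gray(1) + meadow(2) = 3
Line 3: to(1) + its(1) + honeycomb(3) = 5

5/3/5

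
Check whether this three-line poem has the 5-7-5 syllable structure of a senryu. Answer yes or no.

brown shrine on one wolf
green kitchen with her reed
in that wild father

No

Line 1: brown (1), shrine (1), on (1), one (1), wolf (1) → 5 ✓
Line 2: green (1), kitchen (2), with (1), her (1), reed (1) → 6 (expected 7)
Line 3: in (1), that (1), wild (1), father (2) → 5 ✓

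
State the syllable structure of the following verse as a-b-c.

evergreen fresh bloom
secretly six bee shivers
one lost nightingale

Line 1: evergreen(3) + fresh(1) + bloom(1) = 5
Line 2: secretly(3) + six(1) + bee(1) + shivers(2) = 7
Line 3: one(1) + lost(1) + nightingale(3) = 5

5-7-5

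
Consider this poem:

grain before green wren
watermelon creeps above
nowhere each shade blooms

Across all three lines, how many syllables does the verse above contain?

17

Line 1: "grain before green wren": 1+2+1+1 = 5
Line 2: "watermelon creeps above": 4+1+2 = 7
Line 3: "nowhere each shade blooms": 2+1+1+1 = 5
Total: 5 + 7 + 5 = 17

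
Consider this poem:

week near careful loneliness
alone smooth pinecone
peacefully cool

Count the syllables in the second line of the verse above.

5

The second line: alone(2) + smooth(1) + pinecone(2) = 5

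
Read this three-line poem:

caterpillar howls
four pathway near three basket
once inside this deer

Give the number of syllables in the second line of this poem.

The second line: "four pathway near three basket": 1+2+1+1+2 = 7

7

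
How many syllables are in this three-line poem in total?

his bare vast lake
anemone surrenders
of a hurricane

16

Line 1: "his bare vast lake": 1+1+1+1 = 4
Line 2: "anemone surrenders": 4+3 = 7
Line 3: "of a hurricane": 1+1+3 = 5
Total: 4 + 7 + 5 = 16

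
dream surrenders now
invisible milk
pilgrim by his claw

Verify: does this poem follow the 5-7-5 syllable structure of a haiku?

Line 1: "dream surrenders now": 1+3+1 = 5 ✓
Line 2: "invisible milk": 4+1 = 5 (expected 7)
Line 3: "pilgrim by his claw": 2+1+1+1 = 5 ✓

No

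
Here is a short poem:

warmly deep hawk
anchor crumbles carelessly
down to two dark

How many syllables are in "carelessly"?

3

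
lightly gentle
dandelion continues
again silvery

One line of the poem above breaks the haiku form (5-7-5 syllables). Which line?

Line 1

Line 1: lightly(2) + gentle(2) = 4 (expected 5)
Line 2: dandelion(4) + continues(3) = 7 ✓
Line 3: again(2) + silvery(3) = 5 ✓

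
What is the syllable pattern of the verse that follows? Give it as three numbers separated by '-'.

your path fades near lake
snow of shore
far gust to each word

5-3-5

Line 1: your(1) + path(1) + fades(1) + near(1) + lake(1) = 5
Line 2: snow(1) + of(1) + shore(1) = 3
Line 3: far(1) + gust(1) + to(1) + each(1) + word(1) = 5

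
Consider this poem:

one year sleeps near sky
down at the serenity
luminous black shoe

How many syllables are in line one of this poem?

5

Line one: one (1), year (1), sleeps (1), near (1), sky (1) → 5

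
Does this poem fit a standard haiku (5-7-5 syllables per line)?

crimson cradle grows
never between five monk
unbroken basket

No

Line 1: crimson(2) + cradle(2) + grows(1) = 5 ✓
Line 2: never(2) + between(2) + five(1) + monk(1) = 6 (expected 7)
Line 3: unbroken(3) + basket(2) = 5 ✓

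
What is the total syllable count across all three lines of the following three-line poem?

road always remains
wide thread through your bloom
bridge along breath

14

Line 1: road (1), always (2), remains (2) → 5
Line 2: wide (1), thread (1), through (1), your (1), bloom (1) → 5
Line 3: bridge (1), along (2), breath (1) → 4
Total: 5 + 5 + 4 = 14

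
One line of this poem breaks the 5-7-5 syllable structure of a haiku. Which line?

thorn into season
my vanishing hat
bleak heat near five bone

Line 1: thorn(1) + into(2) + season(2) = 5 ✓
Line 2: my(1) + vanishing(3) + hat(1) = 5 (expected 7)
Line 3: bleak(1) + heat(1) + near(1) + five(1) + bone(1) = 5 ✓

Line 2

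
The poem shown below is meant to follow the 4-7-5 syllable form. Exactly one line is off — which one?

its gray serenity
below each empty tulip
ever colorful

The first line

Line 1: "its gray serenity": 1+1+4 = 6 (expected 4)
Line 2: "below each empty tulip": 2+1+2+2 = 7 ✓
Line 3: "ever colorful": 2+3 = 5 ✓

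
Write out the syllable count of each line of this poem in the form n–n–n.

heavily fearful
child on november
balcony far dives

Line 1: heavily (3), fearful (2) → 5
Line 2: child (1), on (1), november (3) → 5
Line 3: balcony (3), far (1), dives (1) → 5

5–5–5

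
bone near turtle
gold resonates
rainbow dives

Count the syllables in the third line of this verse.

The third line: rainbow(2) + dives(1) = 3

3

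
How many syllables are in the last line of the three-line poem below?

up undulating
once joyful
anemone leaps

The last line: anemone (4), leaps (1) → 5

5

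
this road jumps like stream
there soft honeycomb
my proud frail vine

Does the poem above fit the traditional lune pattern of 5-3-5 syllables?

No

Line 1: "this road jumps like stream": 1+1+1+1+1 = 5 ✓
Line 2: "there soft honeycomb": 1+1+3 = 5 (expected 3)
Line 3: "my proud frail vine": 1+1+1+1 = 4 (expected 5)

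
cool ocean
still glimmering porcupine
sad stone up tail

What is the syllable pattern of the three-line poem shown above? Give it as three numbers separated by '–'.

Line 1: "cool ocean": 1+2 = 3
Line 2: "still glimmering porcupine": 1+3+3 = 7
Line 3: "sad stone up tail": 1+1+1+1 = 4

3–7–4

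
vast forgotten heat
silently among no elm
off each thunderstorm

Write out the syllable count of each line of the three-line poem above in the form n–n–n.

Line 1: vast (1), forgotten (3), heat (1) → 5
Line 2: silently (3), among (2), no (1), elm (1) → 7
Line 3: off (1), each (1), thunderstorm (3) → 5

5–7–5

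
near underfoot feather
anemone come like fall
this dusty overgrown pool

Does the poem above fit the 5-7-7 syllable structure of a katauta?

Line 1: "near underfoot feather": 1+3+2 = 6 (expected 5)
Line 2: "anemone come like fall": 4+1+1+1 = 7 ✓
Line 3: "this dusty overgrown pool": 1+2+3+1 = 7 ✓

No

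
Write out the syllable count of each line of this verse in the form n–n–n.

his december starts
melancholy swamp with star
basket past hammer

5–7–5

Line 1: his(1) + december(3) + starts(1) = 5
Line 2: melancholy(4) + swamp(1) + with(1) + star(1) = 7
Line 3: basket(2) + past(1) + hammer(2) = 5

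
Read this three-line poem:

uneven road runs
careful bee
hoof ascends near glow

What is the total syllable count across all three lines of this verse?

13

Line 1: uneven (3), road (1), runs (1) → 5
Line 2: careful (2), bee (1) → 3
Line 3: hoof (1), ascends (2), near (1), glow (1) → 5
Total: 5 + 3 + 5 = 13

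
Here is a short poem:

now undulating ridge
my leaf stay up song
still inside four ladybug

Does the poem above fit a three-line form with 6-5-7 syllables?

Line 1: "now undulating ridge": 1+4+1 = 6 ✓
Line 2: "my leaf stay up song": 1+1+1+1+1 = 5 ✓
Line 3: "still inside four ladybug": 1+2+1+3 = 7 ✓

Yes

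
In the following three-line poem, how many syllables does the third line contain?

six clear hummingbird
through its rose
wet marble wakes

The third line: wet (1), marble (2), wakes (1) → 4

4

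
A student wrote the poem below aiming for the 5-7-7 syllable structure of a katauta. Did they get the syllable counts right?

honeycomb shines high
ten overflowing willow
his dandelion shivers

Line 1: "honeycomb shines high": 3+1+1 = 5 ✓
Line 2: "ten overflowing willow": 1+4+2 = 7 ✓
Line 3: "his dandelion shivers": 1+4+2 = 7 ✓

Yes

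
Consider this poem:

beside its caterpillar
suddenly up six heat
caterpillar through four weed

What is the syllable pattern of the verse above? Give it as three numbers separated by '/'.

Line 1: beside (2), its (1), caterpillar (4) → 7
Line 2: suddenly (3), up (1), six (1), heat (1) → 6
Line 3: caterpillar (4), through (1), four (1), weed (1) → 7

7/6/7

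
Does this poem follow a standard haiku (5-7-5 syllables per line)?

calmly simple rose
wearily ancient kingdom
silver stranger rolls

Yes

Line 1: calmly(2) + simple(2) + rose(1) = 5 ✓
Line 2: wearily(3) + ancient(2) + kingdom(2) = 7 ✓
Line 3: silver(2) + stranger(2) + rolls(1) = 5 ✓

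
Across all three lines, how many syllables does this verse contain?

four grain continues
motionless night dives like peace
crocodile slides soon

17

Line 1: "four grain continues": 1+1+3 = 5
Line 2: "motionless night dives like peace": 3+1+1+1+1 = 7
Line 3: "crocodile slides soon": 3+1+1 = 5
Total: 5 + 7 + 5 = 17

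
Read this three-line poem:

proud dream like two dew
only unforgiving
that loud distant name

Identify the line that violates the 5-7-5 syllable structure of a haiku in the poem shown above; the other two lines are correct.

Line 2

Line 1: proud(1) + dream(1) + like(1) + two(1) + dew(1) = 5 ✓
Line 2: only(2) + unforgiving(4) = 6 (expected 7)
Line 3: that(1) + loud(1) + distant(2) + name(1) = 5 ✓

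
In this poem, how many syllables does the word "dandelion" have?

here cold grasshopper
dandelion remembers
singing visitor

4

"dandelion" has 4 syllables.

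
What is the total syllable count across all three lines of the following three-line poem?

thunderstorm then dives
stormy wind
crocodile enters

13

Line 1: thunderstorm (3), then (1), dives (1) → 5
Line 2: stormy (2), wind (1) → 3
Line 3: crocodile (3), enters (2) → 5
Total: 5 + 3 + 5 = 13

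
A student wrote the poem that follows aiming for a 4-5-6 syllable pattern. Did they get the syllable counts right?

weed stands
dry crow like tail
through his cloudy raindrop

Line 1: weed (1), stands (1) → 2 (expected 4)
Line 2: dry (1), crow (1), like (1), tail (1) → 4 (expected 5)
Line 3: through (1), his (1), cloudy (2), raindrop (2) → 6 ✓

No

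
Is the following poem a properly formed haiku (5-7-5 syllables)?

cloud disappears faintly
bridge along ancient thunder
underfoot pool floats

No

Line 1: cloud(1) + disappears(3) + faintly(2) = 6 (expected 5)
Line 2: bridge(1) + along(2) + ancient(2) + thunder(2) = 7 ✓
Line 3: underfoot(3) + pool(1) + floats(1) = 5 ✓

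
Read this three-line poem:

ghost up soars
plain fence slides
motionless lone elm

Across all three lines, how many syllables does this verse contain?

Line 1: "ghost up soars": 1+1+1 = 3
Line 2: "plain fence slides": 1+1+1 = 3
Line 3: "motionless lone elm": 3+1+1 = 5
Total: 3 + 3 + 5 = 11

11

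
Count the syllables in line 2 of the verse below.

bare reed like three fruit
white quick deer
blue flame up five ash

Line 2: white (1), quick (1), deer (1) → 3

3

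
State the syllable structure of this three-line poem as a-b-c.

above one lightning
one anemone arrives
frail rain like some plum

Line 1: "above one lightning": 2+1+2 = 5
Line 2: "one anemone arrives": 1+4+2 = 7
Line 3: "frail rain like some plum": 1+1+1+1+1 = 5

5-7-5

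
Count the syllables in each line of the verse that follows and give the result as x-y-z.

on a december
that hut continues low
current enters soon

5-6-5

Line 1: on(1) + a(1) + december(3) = 5
Line 2: that(1) + hut(1) + continues(3) + low(1) = 6
Line 3: current(2) + enters(2) + soon(1) = 5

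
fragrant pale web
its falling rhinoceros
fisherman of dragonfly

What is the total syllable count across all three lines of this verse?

18

Line 1: fragrant(2) + pale(1) + web(1) = 4
Line 2: its(1) + falling(2) + rhinoceros(4) = 7
Line 3: fisherman(3) + of(1) + dragonfly(3) = 7
Total: 4 + 7 + 7 = 18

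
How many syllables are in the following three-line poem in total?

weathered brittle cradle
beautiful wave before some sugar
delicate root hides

Line 1: weathered(2) + brittle(2) + cradle(2) = 6
Line 2: beautiful(3) + wave(1) + before(2) + some(1) + sugar(2) = 9
Line 3: delicate(3) + root(1) + hides(1) = 5
Total: 6 + 9 + 5 = 20

20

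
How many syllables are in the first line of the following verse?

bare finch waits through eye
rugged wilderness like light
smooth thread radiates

The first line: bare (1), finch (1), waits (1), through (1), eye (1) → 5

5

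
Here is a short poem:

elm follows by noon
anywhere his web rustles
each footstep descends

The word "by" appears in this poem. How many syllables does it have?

1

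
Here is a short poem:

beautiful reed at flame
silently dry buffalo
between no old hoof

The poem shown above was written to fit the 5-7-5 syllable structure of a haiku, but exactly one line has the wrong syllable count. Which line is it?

Line 1: beautiful (3), reed (1), at (1), flame (1) → 6 (expected 5)
Line 2: silently (3), dry (1), buffalo (3) → 7 ✓
Line 3: between (2), no (1), old (1), hoof (1) → 5 ✓

The first line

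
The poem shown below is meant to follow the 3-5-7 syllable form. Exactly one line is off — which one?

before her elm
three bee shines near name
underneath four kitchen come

The first line

Line 1: before(2) + her(1) + elm(1) = 4 (expected 3)
Line 2: three(1) + bee(1) + shines(1) + near(1) + name(1) = 5 ✓
Line 3: underneath(3) + four(1) + kitchen(2) + come(1) = 7 ✓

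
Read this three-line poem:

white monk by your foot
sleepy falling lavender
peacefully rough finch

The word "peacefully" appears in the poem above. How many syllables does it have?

3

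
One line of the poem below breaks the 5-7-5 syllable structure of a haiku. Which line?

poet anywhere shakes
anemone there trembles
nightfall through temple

Line 1

Line 1: "poet anywhere shakes": 2+3+1 = 6 (expected 5)
Line 2: "anemone there trembles": 4+1+2 = 7 ✓
Line 3: "nightfall through temple": 2+1+2 = 5 ✓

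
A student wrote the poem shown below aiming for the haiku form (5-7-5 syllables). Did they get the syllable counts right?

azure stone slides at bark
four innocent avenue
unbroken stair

Line 1: "azure stone slides at bark": 2+1+1+1+1 = 6 (expected 5)
Line 2: "four innocent avenue": 1+3+3 = 7 ✓
Line 3: "unbroken stair": 3+1 = 4 (expected 5)

No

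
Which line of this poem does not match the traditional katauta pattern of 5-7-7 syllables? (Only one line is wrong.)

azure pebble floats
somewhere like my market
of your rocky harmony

The second line

Line 1: "azure pebble floats": 2+2+1 = 5 ✓
Line 2: "somewhere like my market": 2+1+1+2 = 6 (expected 7)
Line 3: "of your rocky harmony": 1+1+2+3 = 7 ✓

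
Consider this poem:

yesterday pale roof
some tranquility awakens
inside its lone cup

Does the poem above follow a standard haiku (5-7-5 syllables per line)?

No

Line 1: yesterday(3) + pale(1) + roof(1) = 5 ✓
Line 2: some(1) + tranquility(4) + awakens(3) = 8 (expected 7)
Line 3: inside(2) + its(1) + lone(1) + cup(1) = 5 ✓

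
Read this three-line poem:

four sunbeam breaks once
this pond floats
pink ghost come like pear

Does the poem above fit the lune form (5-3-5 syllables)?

Yes

Line 1: "four sunbeam breaks once": 1+2+1+1 = 5 ✓
Line 2: "this pond floats": 1+1+1 = 3 ✓
Line 3: "pink ghost come like pear": 1+1+1+1+1 = 5 ✓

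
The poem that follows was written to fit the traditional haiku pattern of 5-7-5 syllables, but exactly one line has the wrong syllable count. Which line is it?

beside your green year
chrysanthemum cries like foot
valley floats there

Line 3

Line 1: beside(2) + your(1) + green(1) + year(1) = 5 ✓
Line 2: chrysanthemum(4) + cries(1) + like(1) + foot(1) = 7 ✓
Line 3: valley(2) + floats(1) + there(1) = 4 (expected 5)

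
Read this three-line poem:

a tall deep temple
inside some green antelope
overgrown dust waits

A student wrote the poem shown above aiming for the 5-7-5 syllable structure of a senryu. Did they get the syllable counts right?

Yes

Line 1: a(1) + tall(1) + deep(1) + temple(2) = 5 ✓
Line 2: inside(2) + some(1) + green(1) + antelope(3) = 7 ✓
Line 3: overgrown(3) + dust(1) + waits(1) = 5 ✓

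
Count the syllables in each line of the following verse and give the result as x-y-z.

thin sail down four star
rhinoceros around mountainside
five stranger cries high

Line 1: "thin sail down four star": 1+1+1+1+1 = 5
Line 2: "rhinoceros around mountainside": 4+2+3 = 9
Line 3: "five stranger cries high": 1+2+1+1 = 5

5-9-5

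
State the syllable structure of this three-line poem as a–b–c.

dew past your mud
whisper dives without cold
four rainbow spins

4–6–4

Line 1: dew (1), past (1), your (1), mud (1) → 4
Line 2: whisper (2), dives (1), without (2), cold (1) → 6
Line 3: four (1), rainbow (2), spins (1) → 4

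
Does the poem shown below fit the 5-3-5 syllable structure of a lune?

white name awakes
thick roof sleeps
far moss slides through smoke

Line 1: "white name awakes": 1+1+2 = 4 (expected 5)
Line 2: "thick roof sleeps": 1+1+1 = 3 ✓
Line 3: "far moss slides through smoke": 1+1+1+1+1 = 5 ✓

No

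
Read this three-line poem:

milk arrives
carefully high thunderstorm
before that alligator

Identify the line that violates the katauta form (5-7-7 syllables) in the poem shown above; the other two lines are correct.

The first line

Line 1: milk(1) + arrives(2) = 3 (expected 5)
Line 2: carefully(3) + high(1) + thunderstorm(3) = 7 ✓
Line 3: before(2) + that(1) + alligator(4) = 7 ✓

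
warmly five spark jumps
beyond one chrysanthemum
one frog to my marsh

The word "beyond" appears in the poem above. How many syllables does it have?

2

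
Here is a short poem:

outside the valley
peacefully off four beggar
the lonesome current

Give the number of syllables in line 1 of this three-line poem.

Line 1: outside(2) + the(1) + valley(2) = 5

5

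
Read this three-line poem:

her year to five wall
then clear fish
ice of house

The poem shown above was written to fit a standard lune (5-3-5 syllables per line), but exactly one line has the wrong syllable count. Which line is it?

Line 1: her (1), year (1), to (1), five (1), wall (1) → 5 ✓
Line 2: then (1), clear (1), fish (1) → 3 ✓
Line 3: ice (1), of (1), house (1) → 3 (expected 5)

The third line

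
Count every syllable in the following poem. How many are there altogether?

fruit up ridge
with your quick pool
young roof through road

Line 1: fruit (1), up (1), ridge (1) → 3
Line 2: with (1), your (1), quick (1), pool (1) → 4
Line 3: young (1), roof (1), through (1), road (1) → 4
Total: 3 + 4 + 4 = 11

11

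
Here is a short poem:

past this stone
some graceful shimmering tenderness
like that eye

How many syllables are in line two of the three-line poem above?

Line two: some (1), graceful (2), shimmering (3), tenderness (3) → 9

9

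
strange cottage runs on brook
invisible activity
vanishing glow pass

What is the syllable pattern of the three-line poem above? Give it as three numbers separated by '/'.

6/8/5

Line 1: strange(1) + cottage(2) + runs(1) + on(1) + brook(1) = 6
Line 2: invisible(4) + activity(4) = 8
Line 3: vanishing(3) + glow(1) + pass(1) = 5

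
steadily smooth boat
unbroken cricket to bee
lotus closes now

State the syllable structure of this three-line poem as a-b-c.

Line 1: steadily (3), smooth (1), boat (1) → 5
Line 2: unbroken (3), cricket (2), to (1), bee (1) → 7
Line 3: lotus (2), closes (2), now (1) → 5

5-7-5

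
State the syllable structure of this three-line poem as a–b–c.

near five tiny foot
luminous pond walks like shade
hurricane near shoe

5–7–5

Line 1: near(1) + five(1) + tiny(2) + foot(1) = 5
Line 2: luminous(3) + pond(1) + walks(1) + like(1) + shade(1) = 7
Line 3: hurricane(3) + near(1) + shoe(1) = 5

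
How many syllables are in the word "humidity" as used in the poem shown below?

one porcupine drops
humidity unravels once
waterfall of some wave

4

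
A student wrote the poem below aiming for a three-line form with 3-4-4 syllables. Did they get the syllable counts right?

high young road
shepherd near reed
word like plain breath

Yes

Line 1: high (1), young (1), road (1) → 3 ✓
Line 2: shepherd (2), near (1), reed (1) → 4 ✓
Line 3: word (1), like (1), plain (1), breath (1) → 4 ✓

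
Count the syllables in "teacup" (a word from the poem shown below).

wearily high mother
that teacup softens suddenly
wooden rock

"teacup" has 2 syllables.

2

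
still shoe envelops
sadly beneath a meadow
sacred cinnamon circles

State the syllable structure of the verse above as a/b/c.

5/7/7

Line 1: still (1), shoe (1), envelops (3) → 5
Line 2: sadly (2), beneath (2), a (1), meadow (2) → 7
Line 3: sacred (2), cinnamon (3), circles (2) → 7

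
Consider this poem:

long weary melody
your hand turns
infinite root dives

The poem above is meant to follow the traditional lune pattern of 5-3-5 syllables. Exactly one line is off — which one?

The first line

Line 1: long(1) + weary(2) + melody(3) = 6 (expected 5)
Line 2: your(1) + hand(1) + turns(1) = 3 ✓
Line 3: infinite(3) + root(1) + dives(1) = 5 ✓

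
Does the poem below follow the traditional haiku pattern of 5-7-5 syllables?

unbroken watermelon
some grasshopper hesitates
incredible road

No

Line 1: unbroken (3), watermelon (4) → 7 (expected 5)
Line 2: some (1), grasshopper (3), hesitates (3) → 7 ✓
Line 3: incredible (4), road (1) → 5 ✓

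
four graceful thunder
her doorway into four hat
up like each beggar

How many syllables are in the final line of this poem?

The final line: up (1), like (1), each (1), beggar (2) → 5

5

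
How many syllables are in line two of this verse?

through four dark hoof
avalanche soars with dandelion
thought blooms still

Line two: "avalanche soars with dandelion": 3+1+1+4 = 9

9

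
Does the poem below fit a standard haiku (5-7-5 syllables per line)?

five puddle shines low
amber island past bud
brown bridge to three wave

Line 1: "five puddle shines low": 1+2+1+1 = 5 ✓
Line 2: "amber island past bud": 2+2+1+1 = 6 (expected 7)
Line 3: "brown bridge to three wave": 1+1+1+1+1 = 5 ✓

No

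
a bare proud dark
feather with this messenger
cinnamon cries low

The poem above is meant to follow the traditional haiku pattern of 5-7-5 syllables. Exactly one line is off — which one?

Line 1: a(1) + bare(1) + proud(1) + dark(1) = 4 (expected 5)
Line 2: feather(2) + with(1) + this(1) + messenger(3) = 7 ✓
Line 3: cinnamon(3) + cries(1) + low(1) = 5 ✓

Line 1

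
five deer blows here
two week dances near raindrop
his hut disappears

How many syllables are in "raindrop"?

2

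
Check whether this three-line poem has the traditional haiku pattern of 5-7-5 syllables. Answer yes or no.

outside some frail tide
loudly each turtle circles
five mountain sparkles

Line 1: outside(2) + some(1) + frail(1) + tide(1) = 5 ✓
Line 2: loudly(2) + each(1) + turtle(2) + circles(2) = 7 ✓
Line 3: five(1) + mountain(2) + sparkles(2) = 5 ✓

Yes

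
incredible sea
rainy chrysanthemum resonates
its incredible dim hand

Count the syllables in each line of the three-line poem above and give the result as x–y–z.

5–9–7

Line 1: "incredible sea": 4+1 = 5
Line 2: "rainy chrysanthemum resonates": 2+4+3 = 9
Line 3: "its incredible dim hand": 1+4+1+1 = 7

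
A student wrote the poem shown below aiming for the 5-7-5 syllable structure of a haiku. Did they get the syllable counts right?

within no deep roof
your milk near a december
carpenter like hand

Yes

Line 1: within(2) + no(1) + deep(1) + roof(1) = 5 ✓
Line 2: your(1) + milk(1) + near(1) + a(1) + december(3) = 7 ✓
Line 3: carpenter(3) + like(1) + hand(1) = 5 ✓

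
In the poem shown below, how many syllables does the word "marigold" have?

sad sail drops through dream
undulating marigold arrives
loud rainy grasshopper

3

"marigold" has 3 syllables.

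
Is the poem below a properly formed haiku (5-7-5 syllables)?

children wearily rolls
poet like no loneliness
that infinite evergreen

Line 1: children(2) + wearily(3) + rolls(1) = 6 (expected 5)
Line 2: poet(2) + like(1) + no(1) + loneliness(3) = 7 ✓
Line 3: that(1) + infinite(3) + evergreen(3) = 7 (expected 5)

No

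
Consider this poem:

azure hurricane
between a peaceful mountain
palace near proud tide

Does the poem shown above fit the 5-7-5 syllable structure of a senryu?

Yes

Line 1: azure(2) + hurricane(3) = 5 ✓
Line 2: between(2) + a(1) + peaceful(2) + mountain(2) = 7 ✓
Line 3: palace(2) + near(1) + proud(1) + tide(1) = 5 ✓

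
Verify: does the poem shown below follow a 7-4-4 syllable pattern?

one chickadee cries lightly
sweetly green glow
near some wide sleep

Yes

Line 1: one (1), chickadee (3), cries (1), lightly (2) → 7 ✓
Line 2: sweetly (2), green (1), glow (1) → 4 ✓
Line 3: near (1), some (1), wide (1), sleep (1) → 4 ✓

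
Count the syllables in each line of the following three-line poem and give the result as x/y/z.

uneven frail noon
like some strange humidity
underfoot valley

5/7/5

Line 1: uneven(3) + frail(1) + noon(1) = 5
Line 2: like(1) + some(1) + strange(1) + humidity(4) = 7
Line 3: underfoot(3) + valley(2) = 5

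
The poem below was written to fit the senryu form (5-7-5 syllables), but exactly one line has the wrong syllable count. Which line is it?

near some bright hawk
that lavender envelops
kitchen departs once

The first line

Line 1: near(1) + some(1) + bright(1) + hawk(1) = 4 (expected 5)
Line 2: that(1) + lavender(3) + envelops(3) = 7 ✓
Line 3: kitchen(2) + departs(2) + once(1) = 5 ✓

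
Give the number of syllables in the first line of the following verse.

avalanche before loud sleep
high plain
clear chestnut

The first line: avalanche (3), before (2), loud (1), sleep (1) → 7

7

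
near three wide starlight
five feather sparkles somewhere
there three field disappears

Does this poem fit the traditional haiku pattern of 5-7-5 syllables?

No

Line 1: "near three wide starlight": 1+1+1+2 = 5 ✓
Line 2: "five feather sparkles somewhere": 1+2+2+2 = 7 ✓
Line 3: "there three field disappears": 1+1+1+3 = 6 (expected 5)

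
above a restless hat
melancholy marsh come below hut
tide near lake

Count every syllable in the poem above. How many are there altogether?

Line 1: above(2) + a(1) + restless(2) + hat(1) = 6
Line 2: melancholy(4) + marsh(1) + come(1) + below(2) + hut(1) = 9
Line 3: tide(1) + near(1) + lake(1) = 3
Total: 6 + 9 + 3 = 18

18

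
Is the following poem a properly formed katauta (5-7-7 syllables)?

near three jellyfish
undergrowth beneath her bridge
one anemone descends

Line 1: near(1) + three(1) + jellyfish(3) = 5 ✓
Line 2: undergrowth(3) + beneath(2) + her(1) + bridge(1) = 7 ✓
Line 3: one(1) + anemone(4) + descends(2) = 7 ✓

Yes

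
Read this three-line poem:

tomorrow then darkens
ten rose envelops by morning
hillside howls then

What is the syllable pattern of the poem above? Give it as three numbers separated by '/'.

6/8/4

Line 1: "tomorrow then darkens": 3+1+2 = 6
Line 2: "ten rose envelops by morning": 1+1+3+1+2 = 8
Line 3: "hillside howls then": 2+1+1 = 4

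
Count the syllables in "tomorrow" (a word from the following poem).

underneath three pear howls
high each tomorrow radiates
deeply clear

3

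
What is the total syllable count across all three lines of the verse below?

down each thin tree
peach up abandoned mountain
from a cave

Line 1: "down each thin tree": 1+1+1+1 = 4
Line 2: "peach up abandoned mountain": 1+1+3+2 = 7
Line 3: "from a cave": 1+1+1 = 3
Total: 4 + 7 + 3 = 14

14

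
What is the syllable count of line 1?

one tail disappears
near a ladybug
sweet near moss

Line 1: one (1), tail (1), disappears (3) → 5

5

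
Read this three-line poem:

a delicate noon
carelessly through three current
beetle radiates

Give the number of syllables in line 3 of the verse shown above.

5

Line 3: beetle (2), radiates (3) → 5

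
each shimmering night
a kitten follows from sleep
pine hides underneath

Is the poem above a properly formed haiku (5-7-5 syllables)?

Yes

Line 1: each (1), shimmering (3), night (1) → 5 ✓
Line 2: a (1), kitten (2), follows (2), from (1), sleep (1) → 7 ✓
Line 3: pine (1), hides (1), underneath (3) → 5 ✓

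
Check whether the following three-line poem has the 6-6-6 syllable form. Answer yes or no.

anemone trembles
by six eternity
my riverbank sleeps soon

Yes

Line 1: "anemone trembles": 4+2 = 6 ✓
Line 2: "by six eternity": 1+1+4 = 6 ✓
Line 3: "my riverbank sleeps soon": 1+3+1+1 = 6 ✓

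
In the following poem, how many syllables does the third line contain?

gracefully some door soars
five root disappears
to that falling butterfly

7

The third line: to (1), that (1), falling (2), butterfly (3) → 7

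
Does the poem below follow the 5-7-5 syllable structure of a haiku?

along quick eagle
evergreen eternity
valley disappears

Yes

Line 1: "along quick eagle": 2+1+2 = 5 ✓
Line 2: "evergreen eternity": 3+4 = 7 ✓
Line 3: "valley disappears": 2+3 = 5 ✓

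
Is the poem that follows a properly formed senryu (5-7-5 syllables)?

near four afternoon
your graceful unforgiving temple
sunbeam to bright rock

Line 1: near(1) + four(1) + afternoon(3) = 5 ✓
Line 2: your(1) + graceful(2) + unforgiving(4) + temple(2) = 9 (expected 7)
Line 3: sunbeam(2) + to(1) + bright(1) + rock(1) = 5 ✓

No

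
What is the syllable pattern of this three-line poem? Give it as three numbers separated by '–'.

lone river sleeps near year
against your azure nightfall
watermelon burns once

6–7–6

Line 1: lone(1) + river(2) + sleeps(1) + near(1) + year(1) = 6
Line 2: against(2) + your(1) + azure(2) + nightfall(2) = 7
Line 3: watermelon(4) + burns(1) + once(1) = 6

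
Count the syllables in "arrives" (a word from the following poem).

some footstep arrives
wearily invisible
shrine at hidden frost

2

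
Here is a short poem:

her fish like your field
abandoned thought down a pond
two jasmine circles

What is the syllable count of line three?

Line three: two(1) + jasmine(2) + circles(2) = 5

5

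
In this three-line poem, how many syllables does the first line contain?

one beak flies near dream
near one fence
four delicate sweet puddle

5

The first line: "one beak flies near dream": 1+1+1+1+1 = 5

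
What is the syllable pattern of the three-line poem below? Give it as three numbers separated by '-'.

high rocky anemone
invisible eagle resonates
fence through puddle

7-9-4

Line 1: high (1), rocky (2), anemone (4) → 7
Line 2: invisible (4), eagle (2), resonates (3) → 9
Line 3: fence (1), through (1), puddle (2) → 4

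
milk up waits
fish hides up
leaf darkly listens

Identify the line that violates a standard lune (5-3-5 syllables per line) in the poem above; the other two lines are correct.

The first line

Line 1: "milk up waits": 1+1+1 = 3 (expected 5)
Line 2: "fish hides up": 1+1+1 = 3 ✓
Line 3: "leaf darkly listens": 1+2+2 = 5 ✓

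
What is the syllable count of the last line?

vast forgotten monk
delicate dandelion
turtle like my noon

5

The last line: turtle(2) + like(1) + my(1) + noon(1) = 5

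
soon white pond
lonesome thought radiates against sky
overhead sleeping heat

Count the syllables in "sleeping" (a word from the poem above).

"sleeping" has 2 syllables.

2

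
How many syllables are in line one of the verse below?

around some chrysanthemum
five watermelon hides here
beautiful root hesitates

7

Line one: around (2), some (1), chrysanthemum (4) → 7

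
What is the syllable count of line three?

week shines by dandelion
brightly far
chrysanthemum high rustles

7

Line three: chrysanthemum (4), high (1), rustles (2) → 7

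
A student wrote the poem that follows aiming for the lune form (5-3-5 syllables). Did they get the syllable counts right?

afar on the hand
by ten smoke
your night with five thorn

Line 1: "afar on the hand": 2+1+1+1 = 5 ✓
Line 2: "by ten smoke": 1+1+1 = 3 ✓
Line 3: "your night with five thorn": 1+1+1+1+1 = 5 ✓

Yes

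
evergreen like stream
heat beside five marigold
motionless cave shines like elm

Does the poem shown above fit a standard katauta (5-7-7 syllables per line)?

Line 1: "evergreen like stream": 3+1+1 = 5 ✓
Line 2: "heat beside five marigold": 1+2+1+3 = 7 ✓
Line 3: "motionless cave shines like elm": 3+1+1+1+1 = 7 ✓

Yes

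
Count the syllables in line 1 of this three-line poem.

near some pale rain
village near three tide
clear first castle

Line 1: near (1), some (1), pale (1), rain (1) → 4

4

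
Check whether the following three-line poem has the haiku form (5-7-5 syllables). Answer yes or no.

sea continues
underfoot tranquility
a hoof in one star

Line 1: sea(1) + continues(3) = 4 (expected 5)
Line 2: underfoot(3) + tranquility(4) = 7 ✓
Line 3: a(1) + hoof(1) + in(1) + one(1) + star(1) = 5 ✓

No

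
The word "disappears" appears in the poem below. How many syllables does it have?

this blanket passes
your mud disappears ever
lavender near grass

3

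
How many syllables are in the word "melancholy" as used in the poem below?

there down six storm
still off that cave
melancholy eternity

4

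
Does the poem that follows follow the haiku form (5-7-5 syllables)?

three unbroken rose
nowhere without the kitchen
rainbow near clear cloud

Yes

Line 1: "three unbroken rose": 1+3+1 = 5 ✓
Line 2: "nowhere without the kitchen": 2+2+1+2 = 7 ✓
Line 3: "rainbow near clear cloud": 2+1+1+1 = 5 ✓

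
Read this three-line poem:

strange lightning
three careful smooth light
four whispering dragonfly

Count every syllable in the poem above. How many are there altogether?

Line 1: strange (1), lightning (2) → 3
Line 2: three (1), careful (2), smooth (1), light (1) → 5
Line 3: four (1), whispering (3), dragonfly (3) → 7
Total: 3 + 5 + 7 = 15

15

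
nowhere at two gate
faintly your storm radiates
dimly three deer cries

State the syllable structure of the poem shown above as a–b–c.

5–7–5

Line 1: "nowhere at two gate": 2+1+1+1 = 5
Line 2: "faintly your storm radiates": 2+1+1+3 = 7
Line 3: "dimly three deer cries": 2+1+1+1 = 5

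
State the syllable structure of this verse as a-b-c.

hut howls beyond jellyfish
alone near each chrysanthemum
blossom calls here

7-8-4

Line 1: hut(1) + howls(1) + beyond(2) + jellyfish(3) = 7
Line 2: alone(2) + near(1) + each(1) + chrysanthemum(4) = 8
Line 3: blossom(2) + calls(1) + here(1) = 4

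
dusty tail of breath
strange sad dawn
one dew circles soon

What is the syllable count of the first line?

5

The first line: "dusty tail of breath": 2+1+1+1 = 5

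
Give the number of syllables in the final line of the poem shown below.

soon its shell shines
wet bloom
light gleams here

3

The final line: "light gleams here": 1+1+1 = 3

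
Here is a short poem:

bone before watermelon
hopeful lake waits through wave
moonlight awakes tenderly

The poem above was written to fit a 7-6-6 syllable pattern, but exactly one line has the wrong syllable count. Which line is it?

Line 1: bone(1) + before(2) + watermelon(4) = 7 ✓
Line 2: hopeful(2) + lake(1) + waits(1) + through(1) + wave(1) = 6 ✓
Line 3: moonlight(2) + awakes(2) + tenderly(3) = 7 (expected 6)

The third line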